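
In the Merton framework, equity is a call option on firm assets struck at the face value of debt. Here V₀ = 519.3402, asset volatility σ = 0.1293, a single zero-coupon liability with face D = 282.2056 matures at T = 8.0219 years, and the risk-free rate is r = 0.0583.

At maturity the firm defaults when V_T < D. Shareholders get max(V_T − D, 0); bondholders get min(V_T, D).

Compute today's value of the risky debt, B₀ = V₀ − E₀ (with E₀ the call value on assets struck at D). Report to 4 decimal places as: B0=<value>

Equity is a call on the firm's assets struck at D = 282.2056:
d₁ = [ln(V₀/D) + (r + σ²/2)T] / (σ√T)
   = [ln(519.3402/282.2056) + (0.0583 + 0.5·0.1293²)·8.0219] / (0.1293·√8.0219)
   = [0.609923 + 0.534734] / 0.366216 = 3.125635
d₂ = d₁ − σ√T = 3.125635 − 0.366216 = 2.759419
N(d₁) = 0.999113,  N(d₂) = 0.997105,  e^(−rT) = 0.626456
E₀ = V₀·N(d₁) − D·e^(−rT)·N(d₂)
   = 519.3402·0.999113 − 282.2056·0.626456·0.997105 = 342.601946
B₀ = V₀ − E₀ = 519.3402 − 342.601946 = 176.738254

B0=176.7383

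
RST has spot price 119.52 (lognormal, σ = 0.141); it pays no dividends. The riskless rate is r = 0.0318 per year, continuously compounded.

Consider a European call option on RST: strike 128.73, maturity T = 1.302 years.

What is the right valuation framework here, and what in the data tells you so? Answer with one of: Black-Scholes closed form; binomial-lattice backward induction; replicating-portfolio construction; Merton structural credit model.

Key observation: a European-exercise option on RST struck at 128.73 — a GBM underlying with constant parameters — admits an analytic price: the data contain no early exercise, no discrete tree, no debt structure.

framework: Black-Scholes closed form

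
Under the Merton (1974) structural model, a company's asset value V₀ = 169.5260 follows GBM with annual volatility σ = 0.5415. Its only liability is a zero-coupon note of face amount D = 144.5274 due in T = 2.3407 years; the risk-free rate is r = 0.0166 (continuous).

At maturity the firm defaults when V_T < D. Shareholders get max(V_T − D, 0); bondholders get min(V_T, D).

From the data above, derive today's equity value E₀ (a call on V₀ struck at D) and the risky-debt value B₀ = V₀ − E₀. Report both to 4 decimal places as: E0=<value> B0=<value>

Equity is a call on the firm's assets struck at D = 144.5274:
d₁ = [ln(V₀/D) + (r + σ²/2)T] / (σ√T)
   = [ln(169.5260/144.5274) + (0.0166 + 0.5·0.5415²)·2.3407] / (0.5415·√2.3407)
   = [0.159537 + 0.382028] / 0.828460 = 0.653702
d₂ = d₁ − σ√T = 0.653702 − 0.828460 = -0.174758
N(d₁) = 0.743348,  N(d₂) = 0.430635,  e^(−rT) = 0.961890
E₀ = V₀·N(d₁) − D·e^(−rT)·N(d₂)
   = 169.5260·0.743348 − 144.5274·0.961890·0.430635 = 66.150203
B₀ = V₀ − E₀ = 169.5260 − 66.150203 = 103.375797

E0=66.1502 B0=103.3758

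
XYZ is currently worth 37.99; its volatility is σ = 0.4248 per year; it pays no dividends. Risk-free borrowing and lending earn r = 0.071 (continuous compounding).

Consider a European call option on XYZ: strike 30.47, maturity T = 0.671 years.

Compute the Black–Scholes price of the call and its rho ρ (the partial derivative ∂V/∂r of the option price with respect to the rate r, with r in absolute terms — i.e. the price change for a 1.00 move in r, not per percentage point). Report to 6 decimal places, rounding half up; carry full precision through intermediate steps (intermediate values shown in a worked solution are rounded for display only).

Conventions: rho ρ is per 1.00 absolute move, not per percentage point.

σ√T = 0.4248·√0.671 = 0.347973
d₁ = (ln(S/K) + (r+σ²/2)T) / (σ√T) = (ln(37.99/30.47) + (0.071+0.4248²/2)·0.671) / 0.347973 = (0.220580 + 0.108184) / 0.347973 = 0.944797
d₂ = d₁ − σ√T = 0.944797 − 0.347973 = 0.596824
e^{−rT} = 0.953476
N(d₁) = 0.827619,  N(d₂) = 0.724688
Call price V = S·N(d₁) − K·e^{−rT}·N(d₂) = 31.441237 − 21.053922 = 10.387314
ρ = K·T·e^{−rT}·N(d₂) = 14.127182

price = 10.387314
ρ = 14.127182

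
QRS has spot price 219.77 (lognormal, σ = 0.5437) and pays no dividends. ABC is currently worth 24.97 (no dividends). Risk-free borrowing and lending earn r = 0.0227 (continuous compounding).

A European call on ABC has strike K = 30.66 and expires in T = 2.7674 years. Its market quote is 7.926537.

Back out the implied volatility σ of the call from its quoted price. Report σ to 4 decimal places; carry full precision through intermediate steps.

At σ = 0.5659 the Black–Scholes value reproduces the quote:
σ√T = 0.5659·√2.7674 = 0.941403
d₁ = (ln(S/K) + (r+σ²/2)T) / (σ√T) = (ln(24.97/30.66) + (0.0227+0.5659²/2)·2.7674) / 0.941403 = (-0.205284 + 0.505940) / 0.941403 = 0.319370
d₂ = d₁ − σ√T = 0.319370 − 0.941403 = -0.622033
e^{−rT} = 0.939113
N(d₁) = 0.625277,  N(d₂) = 0.266960
V = S·N(d₁) − K·e^{−rT}·N(d₂) = 15.613170 − 7.686633 = 7.926537 (matching the quote); vega is positive throughout, so no other σ reproduces this price

sigma = 0.5659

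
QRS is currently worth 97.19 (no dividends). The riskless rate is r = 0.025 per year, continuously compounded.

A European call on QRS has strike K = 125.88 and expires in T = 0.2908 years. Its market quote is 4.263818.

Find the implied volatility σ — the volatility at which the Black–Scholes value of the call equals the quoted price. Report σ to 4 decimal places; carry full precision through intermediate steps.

At σ = 0.5904 the Black–Scholes value reproduces the quote:
σ√T = 0.5904·√0.2908 = 0.318378
d₁ = (ln(S/K) + (r+σ²/2)T) / (σ√T) = (ln(97.19/125.88) + (0.025+0.5904²/2)·0.2908) / 0.318378 = (-0.258661 + 0.057952) / 0.318378 = -0.630410
d₂ = d₁ − σ√T = -0.630410 − 0.318378 = -0.948788
e^{−rT} = 0.992756
N(d₁) = 0.264213,  N(d₂) = 0.171364
V = S·N(d₁) − K·e^{−rT}·N(d₂) = 25.678885 − 21.415067 = 4.263818 (the quoted price), and the Black–Scholes price is strictly increasing in σ, so σ is unique

sigma = 0.5904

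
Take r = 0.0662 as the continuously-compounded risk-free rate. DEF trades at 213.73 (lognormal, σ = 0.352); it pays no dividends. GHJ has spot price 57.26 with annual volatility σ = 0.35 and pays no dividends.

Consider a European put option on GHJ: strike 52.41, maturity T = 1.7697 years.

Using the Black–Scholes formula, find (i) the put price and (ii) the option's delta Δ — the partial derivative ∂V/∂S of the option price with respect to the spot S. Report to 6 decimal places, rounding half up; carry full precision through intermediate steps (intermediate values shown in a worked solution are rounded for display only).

σ√T = 0.35·√1.7697 = 0.465605
d₁ = (ln(S/K) + (r+σ²/2)T) / (σ√T) = (ln(57.26/52.41) + (0.0662+0.35²/2)·1.7697) / 0.465605 = (0.088505 + 0.225548) / 0.465605 = 0.674505
d₂ = d₁ − σ√T = 0.674505 − 0.465605 = 0.208900
e^{−rT} = 0.889448
N(−d₁) = 0.249995,  N(−d₂) = 0.417263
Put price V = K·e^{−rT}·N(−d₂) − S·N(−d₁) = 19.451130 − 14.314719 = 5.136410
Δ = −N(−d₁) = -0.249995

price = 5.136410
Δ = -0.249995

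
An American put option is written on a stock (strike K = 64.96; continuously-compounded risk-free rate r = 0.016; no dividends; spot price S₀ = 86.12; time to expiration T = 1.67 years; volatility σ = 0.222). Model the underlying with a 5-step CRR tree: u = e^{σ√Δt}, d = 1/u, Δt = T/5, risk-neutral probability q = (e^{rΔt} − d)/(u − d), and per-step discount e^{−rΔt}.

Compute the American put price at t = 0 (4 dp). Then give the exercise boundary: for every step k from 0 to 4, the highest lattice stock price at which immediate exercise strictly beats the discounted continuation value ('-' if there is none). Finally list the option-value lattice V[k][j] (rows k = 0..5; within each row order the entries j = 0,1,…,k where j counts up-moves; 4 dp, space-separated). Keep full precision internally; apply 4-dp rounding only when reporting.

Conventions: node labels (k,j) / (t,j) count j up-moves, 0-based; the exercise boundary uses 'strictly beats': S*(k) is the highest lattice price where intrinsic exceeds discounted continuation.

price = 1.7225
boundary = - - - - 51.5495
tree:
1.7225
2.9814 0.4247
5.0647 0.8353 0.0000
8.3898 1.6428 0.0000 0.0000
13.4105 3.2307 0.0000 0.0000 0.0000
19.6176 6.3537 0.0000 0.0000 0.0000 0.0000

Δt=0.33400  u=1.13689  d=0.87959  q=0.48879  discount=0.99467
step 5 (expiry): payoffs max(K−S,0) = 19.6176 6.3537 0.0000 0.0000 0.0000 0.0000
step 4: (k=4,j=0): S=51.5495, K−S=13.4105, hold=13.0643 ⇒ V=13.4105 exercise | (k=4,j=1): S=66.6291, K−S=0.0000, hold=3.2307 ⇒ V=3.2307 continue | (k=4,j=2): S=86.1200, K−S=0.0000, hold=0.0000 ⇒ V=0.0000 continue | (k=4,j=3): S=111.3125, K−S=0.0000, hold=0.0000 ⇒ V=0.0000 continue | (k=4,j=4): S=143.8745, K−S=0.0000, hold=0.0000 ⇒ V=0.0000 continue  boundary S*=51.5495
step 3: (k=3,j=0): S=58.6063, K−S=6.3537, hold=8.3898 ⇒ V=8.3898 continue | (k=3,j=1): S=75.7503, K−S=0.0000, hold=1.6428 ⇒ V=1.6428 continue | (k=3,j=2): S=97.9093, K−S=0.0000, hold=0.0000 ⇒ V=0.0000 continue | (k=3,j=3): S=126.5505, K−S=0.0000, hold=0.0000 ⇒ V=0.0000 continue  boundary S*=-
step 2: (k=2,j=0): S=66.6291, K−S=0.0000, hold=5.0647 ⇒ V=5.0647 continue | (k=2,j=1): S=86.1200, K−S=0.0000, hold=0.8353 ⇒ V=0.8353 continue | (k=2,j=2): S=111.3125, K−S=0.0000, hold=0.0000 ⇒ V=0.0000 continue  boundary S*=-
step 1: (k=1,j=0): S=75.7503, K−S=0.0000, hold=2.9814 ⇒ V=2.9814 continue | (k=1,j=1): S=97.9093, K−S=0.0000, hold=0.4247 ⇒ V=0.4247 continue  boundary S*=-
step 0: (k=0,j=0): S=86.1200, K−S=0.0000, hold=1.7225 ⇒ V=1.7225 continue  boundary S*=-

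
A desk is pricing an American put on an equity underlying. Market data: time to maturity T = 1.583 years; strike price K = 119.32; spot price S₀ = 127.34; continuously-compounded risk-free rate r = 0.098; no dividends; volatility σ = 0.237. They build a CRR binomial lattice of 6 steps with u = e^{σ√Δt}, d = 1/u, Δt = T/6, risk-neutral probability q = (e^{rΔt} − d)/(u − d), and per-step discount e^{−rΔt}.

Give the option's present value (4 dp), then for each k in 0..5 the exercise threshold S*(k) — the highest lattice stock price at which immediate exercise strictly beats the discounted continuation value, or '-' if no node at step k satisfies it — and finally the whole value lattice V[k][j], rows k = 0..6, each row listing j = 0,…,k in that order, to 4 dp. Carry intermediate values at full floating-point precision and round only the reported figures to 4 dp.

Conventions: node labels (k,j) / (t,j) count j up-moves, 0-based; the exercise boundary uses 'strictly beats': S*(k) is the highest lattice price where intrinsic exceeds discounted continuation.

price = 5.7407
boundary = - - 99.8223 88.3811 99.8223 88.3811
tree:
5.7407
10.7654 2.3164
19.4977 4.8504 0.5633
30.9389 9.9017 1.3663 0.0000
41.0689 19.4977 3.3141 0.0000 0.0000
50.0377 30.9389 8.0385 0.0000 0.0000 0.0000
57.9786 41.0689 19.4977 0.0000 0.0000 0.0000 0.0000

Δt=0.26383  u=1.12945  d=0.88538  q=0.57692  discount=0.97448
step 6 (expiry): payoffs max(K−S,0) = 57.9786 41.0689 19.4977 0.0000 0.0000 0.0000 0.0000
step 5: (k=5,j=0): S=69.2823, K−S=50.0377, hold=46.9922 ⇒ V=50.0377 exercise | (k=5,j=1): S=88.3811, K−S=30.9389, hold=27.8934 ⇒ V=30.9389 exercise | (k=5,j=2): S=112.7447, K−S=6.5753, hold=8.0385 ⇒ V=8.0385 continue | (k=5,j=3): S=143.8247, K−S=0.0000, hold=0.0000 ⇒ V=0.0000 continue | (k=5,j=4): S=183.4723, K−S=0.0000, hold=0.0000 ⇒ V=0.0000 continue | (k=5,j=5): S=234.0495, K−S=0.0000, hold=0.0000 ⇒ V=0.0000 continue  boundary S*=88.3811
step 4: (k=4,j=0): S=78.2511, K−S=41.0689, hold=38.0233 ⇒ V=41.0689 exercise | (k=4,j=1): S=99.8223, K−S=19.4977, hold=17.2747 ⇒ V=19.4977 exercise | (k=4,j=2): S=127.3400, K−S=0.0000, hold=3.3141 ⇒ V=3.3141 continue | (k=4,j=3): S=162.4434, K−S=0.0000, hold=0.0000 ⇒ V=0.0000 continue | (k=4,j=4): S=207.2235, K−S=0.0000, hold=0.0000 ⇒ V=0.0000 continue  boundary S*=99.8223
step 3: (k=3,j=0): S=88.3811, K−S=30.9389, hold=27.8934 ⇒ V=30.9389 exercise | (k=3,j=1): S=112.7447, K−S=6.5753, hold=9.9017 ⇒ V=9.9017 continue | (k=3,j=2): S=143.8247, K−S=0.0000, hold=1.3663 ⇒ V=1.3663 continue | (k=3,j=3): S=183.4723, K−S=0.0000, hold=0.0000 ⇒ V=0.0000 continue  boundary S*=88.3811
step 2: (k=2,j=0): S=99.8223, K−S=19.4977, hold=18.3222 ⇒ V=19.4977 exercise | (k=2,j=1): S=127.3400, K−S=0.0000, hold=4.8504 ⇒ V=4.8504 continue | (k=2,j=2): S=162.4434, K−S=0.0000, hold=0.5633 ⇒ V=0.5633 continue  boundary S*=99.8223
step 1: (k=1,j=0): S=112.7447, K−S=6.5753, hold=10.7654 ⇒ V=10.7654 continue | (k=1,j=1): S=143.8247, K−S=0.0000, hold=2.3164 ⇒ V=2.3164 continue  boundary S*=-
step 0: (k=0,j=0): S=127.3400, K−S=0.0000, hold=5.7407 ⇒ V=5.7407 continue  boundary S*=-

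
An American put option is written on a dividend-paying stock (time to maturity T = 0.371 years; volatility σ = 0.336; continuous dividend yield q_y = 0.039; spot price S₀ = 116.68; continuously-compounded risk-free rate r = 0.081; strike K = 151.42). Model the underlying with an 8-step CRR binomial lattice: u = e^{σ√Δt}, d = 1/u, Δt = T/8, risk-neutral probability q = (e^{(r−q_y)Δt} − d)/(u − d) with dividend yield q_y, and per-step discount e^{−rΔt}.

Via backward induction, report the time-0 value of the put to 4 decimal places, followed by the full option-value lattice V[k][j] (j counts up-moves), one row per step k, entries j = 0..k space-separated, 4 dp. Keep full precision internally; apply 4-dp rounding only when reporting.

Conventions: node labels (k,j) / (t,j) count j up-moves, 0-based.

price = 34.9149
tree:
34.9149
42.8844 27.0620
50.4604 34.7400 19.4463
57.5075 42.8844 26.5182 12.3902
64.0627 50.4604 34.7400 18.3444 6.4190
70.1604 57.5075 42.8844 25.9844 10.7012 2.1056
75.8324 64.0627 50.4604 34.7400 17.1747 4.1883 0.0000
81.1085 70.1604 57.5075 42.8844 25.9844 8.3311 0.0000 0.0000
86.0163 75.8324 64.0627 50.4604 34.7400 16.5718 0.0000 0.0000 0.0000

Δt=0.04637  u=1.07504  d=0.93020  q=0.49538  discount=0.99625
step 8 (expiry): payoffs max(K−S,0) = 86.0163 75.8324 64.0627 50.4604 34.7400 16.5718 0.0000 0.0000 0.0000
k=7: (k=7,j=0): S=70.3115, K−S=81.1085, hold=80.6678 ⇒ V=81.1085 exercise | (k=7,j=1): S=81.2596, K−S=70.1604, hold=69.7395 ⇒ V=70.1604 exercise | (k=7,j=2): S=93.9125, K−S=57.5075, hold=57.1094 ⇒ V=57.5075 exercise | (k=7,j=3): S=108.5356, K−S=42.8844, hold=42.5128 ⇒ V=42.8844 exercise | (k=7,j=4): S=125.4356, K−S=25.9844, hold=25.6434 ⇒ V=25.9844 exercise | (k=7,j=5): S=144.9671, K−S=6.4529, hold=8.3311 ⇒ V=8.3311 continue | (k=7,j=6): S=167.5398, K−S=0.0000, hold=0.0000 ⇒ V=0.0000 continue | (k=7,j=7): S=193.6273, K−S=0.0000, hold=0.0000 ⇒ V=0.0000 continue
k=6: (k=6,j=0): S=75.5876, K−S=75.8324, hold=75.4012 ⇒ V=75.8324 exercise | (k=6,j=1): S=87.3573, K−S=64.0627, hold=63.6528 ⇒ V=64.0627 exercise | (k=6,j=2): S=100.9596, K−S=50.4604, hold=50.0751 ⇒ V=50.4604 exercise | (k=6,j=3): S=116.6800, K−S=34.7400, hold=34.3831 ⇒ V=34.7400 exercise | (k=6,j=4): S=134.8482, K−S=16.5718, hold=17.1747 ⇒ V=17.1747 continue | (k=6,j=5): S=155.8453, K−S=0.0000, hold=4.1883 ⇒ V=4.1883 continue | (k=6,j=6): S=180.1118, K−S=0.0000, hold=0.0000 ⇒ V=0.0000 continue
k=5: (k=5,j=0): S=81.2596, K−S=70.1604, hold=69.7395 ⇒ V=70.1604 exercise | (k=5,j=1): S=93.9125, K−S=57.5075, hold=57.1094 ⇒ V=57.5075 exercise | (k=5,j=2): S=108.5356, K−S=42.8844, hold=42.5128 ⇒ V=42.8844 exercise | (k=5,j=3): S=125.4356, K−S=25.9844, hold=25.9409 ⇒ V=25.9844 exercise | (k=5,j=4): S=144.9671, K−S=6.4529, hold=10.7012 ⇒ V=10.7012 continue | (k=5,j=5): S=167.5398, K−S=0.0000, hold=2.1056 ⇒ V=2.1056 continue
k=4: (k=4,j=0): S=87.3573, K−S=64.0627, hold=63.6528 ⇒ V=64.0627 exercise | (k=4,j=1): S=100.9596, K−S=50.4604, hold=50.0751 ⇒ V=50.4604 exercise | (k=4,j=2): S=116.6800, K−S=34.7400, hold=34.3831 ⇒ V=34.7400 exercise | (k=4,j=3): S=134.8482, K−S=16.5718, hold=18.3444 ⇒ V=18.3444 continue | (k=4,j=4): S=155.8453, K−S=0.0000, hold=6.4190 ⇒ V=6.4190 continue
k=3: (k=3,j=0): S=93.9125, K−S=57.5075, hold=57.1094 ⇒ V=57.5075 exercise | (k=3,j=1): S=108.5356, K−S=42.8844, hold=42.5128 ⇒ V=42.8844 exercise | (k=3,j=2): S=125.4356, K−S=25.9844, hold=26.5182 ⇒ V=26.5182 continue | (k=3,j=3): S=144.9671, K−S=6.4529, hold=12.3902 ⇒ V=12.3902 continue
k=2: (k=2,j=0): S=100.9596, K−S=50.4604, hold=50.0751 ⇒ V=50.4604 exercise | (k=2,j=1): S=116.6800, K−S=34.7400, hold=34.6465 ⇒ V=34.7400 exercise | (k=2,j=2): S=134.8482, K−S=16.5718, hold=19.4463 ⇒ V=19.4463 continue
k=1: (k=1,j=0): S=108.5356, K−S=42.8844, hold=42.5128 ⇒ V=42.8844 exercise | (k=1,j=1): S=125.4356, K−S=25.9844, hold=27.0620 ⇒ V=27.0620 continue
k=0: (k=0,j=0): S=116.6800, K−S=34.7400, hold=34.9149 ⇒ V=34.9149 continue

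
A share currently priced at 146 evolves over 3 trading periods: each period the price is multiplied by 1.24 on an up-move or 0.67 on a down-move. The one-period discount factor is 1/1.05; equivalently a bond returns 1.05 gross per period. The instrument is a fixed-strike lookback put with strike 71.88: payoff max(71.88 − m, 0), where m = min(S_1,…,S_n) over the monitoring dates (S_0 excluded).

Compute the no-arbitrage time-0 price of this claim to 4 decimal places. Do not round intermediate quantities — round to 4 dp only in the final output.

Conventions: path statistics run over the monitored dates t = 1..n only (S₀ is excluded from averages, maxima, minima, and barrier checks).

price = 1.3005

Set p* = 0.6667 (from d < R < u); the path-dependent value is the discounted p*-expectation over all price paths.
Enumerate all 2^3 = 8 price paths (U = up ×1.24, D = down ×0.67); each path with k up-moves has probability p*^k·(1−p*)^(3−k).
DDD: m=43.9114, payoff=27.9686, prob=0.037037
UDD: m=81.2689, payoff=0.0000, prob=0.074074
DUD: m=81.2689, payoff=0.0000, prob=0.074074
UUD: m=150.4080, payoff=0.0000, prob=0.148148
DDU: m=65.5394, payoff=6.3406, prob=0.074074
UDU: m=121.2968, payoff=0.0000, prob=0.148148
DUU: m=97.8200, payoff=0.0000, prob=0.148148
UUU: m=181.0400, payoff=0.0000, prob=0.296296
Price = Σ prob·payoff / R^3 = 1.505548 / 1.157625 = 1.3005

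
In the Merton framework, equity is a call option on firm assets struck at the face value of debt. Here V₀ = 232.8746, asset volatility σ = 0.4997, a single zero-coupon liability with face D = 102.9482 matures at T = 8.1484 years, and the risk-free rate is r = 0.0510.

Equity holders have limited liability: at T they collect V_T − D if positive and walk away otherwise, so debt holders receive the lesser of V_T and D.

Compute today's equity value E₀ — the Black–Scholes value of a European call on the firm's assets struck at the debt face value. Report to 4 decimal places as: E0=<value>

With assets at 232.8746 and a single debt payment of 102.9482 at 8.1484 years:
d₁ = [ln(V₀/D) + (r + σ²/2)T] / (σ√T)
   = [ln(232.8746/102.9482) + (0.0510 + 0.5·0.4997²)·8.1484] / (0.4997·√8.1484)
   = [0.816274 + 1.432897] / 1.426414 = 1.576801
d₂ = d₁ − σ√T = 1.576801 − 1.426414 = 0.150387
N(d₁) = 0.942579,  N(d₂) = 0.559770,  e^(−rT) = 0.659965
E₀ = V₀·N(d₁) − D·e^(−rT)·N(d₂)
   = 232.8746·0.942579 − 102.9482·0.659965·0.559770 = 181.470743

E0=181.4707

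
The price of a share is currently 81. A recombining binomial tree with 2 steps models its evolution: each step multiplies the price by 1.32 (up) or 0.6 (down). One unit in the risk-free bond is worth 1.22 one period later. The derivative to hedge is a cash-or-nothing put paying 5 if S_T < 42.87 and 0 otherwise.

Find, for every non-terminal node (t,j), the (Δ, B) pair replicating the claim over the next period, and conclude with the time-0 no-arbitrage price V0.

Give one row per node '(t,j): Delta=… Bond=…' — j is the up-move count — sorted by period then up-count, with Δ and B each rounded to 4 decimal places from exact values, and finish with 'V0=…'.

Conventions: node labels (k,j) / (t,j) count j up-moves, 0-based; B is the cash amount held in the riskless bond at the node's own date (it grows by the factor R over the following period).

(0,0): Delta=-0.0098 Bond=0.8554
(1,0): Delta=-0.1429 Bond=7.5137
(1,1): Delta=0.0000 Bond=0.0000
V0=0.0648

No-arbitrage ⇒ martingale measure with p* = (R−d)/(u−d) = 0.8611.
Payoffs at expiry: V(2,0)=5.0000, V(2,1)=0.0000, V(2,2)=0.0000
Node (1,0) S=48.6000: V=(p*·0.0000+(1−p*)·5.0000)/1.22=0.5692; Δ=(0.0000−5.0000)/(64.1520−29.1600)=-0.1429; B=V−Δ·S=7.5137
Node (1,1) S=106.9200: V=(p*·0.0000+(1−p*)·0.0000)/1.22=0.0000; Δ=(0.0000−0.0000)/(141.1344−64.1520)=0.0000; B=V−Δ·S=0.0000
Node (0,0) S=81.0000: V=(p*·0.0000+(1−p*)·0.5692)/1.22=0.0648; Δ=(0.0000−0.5692)/(106.9200−48.6000)=-0.0098; B=V−Δ·S=0.8554
Verification: the root portfolio costs Δ(0,0)·S0 + B(0,0) = 0.0648, matching V0.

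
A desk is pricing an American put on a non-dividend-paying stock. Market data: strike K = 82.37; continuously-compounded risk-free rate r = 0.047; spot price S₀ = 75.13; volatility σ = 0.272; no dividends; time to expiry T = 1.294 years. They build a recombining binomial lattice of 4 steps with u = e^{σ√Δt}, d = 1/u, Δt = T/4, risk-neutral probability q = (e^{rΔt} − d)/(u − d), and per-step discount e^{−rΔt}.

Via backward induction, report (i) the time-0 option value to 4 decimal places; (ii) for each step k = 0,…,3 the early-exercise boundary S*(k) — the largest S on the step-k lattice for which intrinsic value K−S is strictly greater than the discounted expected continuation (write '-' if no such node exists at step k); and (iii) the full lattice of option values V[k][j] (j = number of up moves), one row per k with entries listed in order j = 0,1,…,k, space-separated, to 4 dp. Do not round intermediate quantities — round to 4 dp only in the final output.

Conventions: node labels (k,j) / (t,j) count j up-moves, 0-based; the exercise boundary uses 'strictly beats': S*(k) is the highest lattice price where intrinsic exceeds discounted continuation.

Δt=0.32350  u=1.16731  d=0.85667  q=0.51072  discount=0.98491
step 4 (expiry): payoffs max(K−S,0) = 41.9066 27.2337 7.2400 0.0000 0.0000
step 3: (k=3,j=0): S=47.2335, K−S=35.1365, hold=33.8936 ⇒ V=35.1365 exercise | (k=3,j=1): S=64.3614, K−S=18.0086, hold=16.7657 ⇒ V=18.0086 exercise | (k=3,j=2): S=87.7003, K−S=0.0000, hold=3.4889 ⇒ V=3.4889 continue | (k=3,j=3): S=119.5024, K−S=0.0000, hold=0.0000 ⇒ V=0.0000 continue  boundary S*=64.3614
step 2: (k=2,j=0): S=55.1363, K−S=27.2337, hold=25.9908 ⇒ V=27.2337 exercise | (k=2,j=1): S=75.1300, K−S=7.2400, hold=10.4333 ⇒ V=10.4333 continue | (k=2,j=2): S=102.3738, K−S=0.0000, hold=1.6813 ⇒ V=1.6813 continue  boundary S*=55.1363
step 1: (k=1,j=0): S=64.3614, K−S=18.0086, hold=18.3719 ⇒ V=18.3719 continue | (k=1,j=1): S=87.7003, K−S=0.0000, hold=5.8735 ⇒ V=5.8735 continue  boundary S*=-
step 0: (k=0,j=0): S=75.1300, K−S=7.2400, hold=11.8078 ⇒ V=11.8078 continue  boundary S*=-

price = 11.8078
boundary = - - 55.1363 64.3614
tree:
11.8078
18.3719 5.8735
27.2337 10.4333 1.6813
35.1365 18.0086 3.4889 0.0000
41.9066 27.2337 7.2400 0.0000 0.0000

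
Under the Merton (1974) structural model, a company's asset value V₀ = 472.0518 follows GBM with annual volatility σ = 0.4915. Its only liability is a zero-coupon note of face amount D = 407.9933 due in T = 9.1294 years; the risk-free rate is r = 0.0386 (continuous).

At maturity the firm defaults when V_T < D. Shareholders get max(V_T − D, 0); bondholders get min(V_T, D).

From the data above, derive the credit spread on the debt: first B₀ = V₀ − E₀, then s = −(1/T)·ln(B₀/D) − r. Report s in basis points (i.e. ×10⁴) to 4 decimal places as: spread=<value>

Apply the equity-as-call identities (strike 407.9933, horizon 9.1294 years):
d₁ = [ln(V₀/D) + (r + σ²/2)T] / (σ√T)
   = [ln(472.0518/407.9933) + (0.0386 + 0.5·0.4915²)·9.1294] / (0.4915·√9.1294)
   = [0.145838 + 1.455100] / 1.485062 = 1.078027
d₂ = d₁ − σ√T = 1.078027 − 1.485062 = -0.407035
N(d₁) = 0.859489,  N(d₂) = 0.341991,  e^(−rT) = 0.703002
E₀ = V₀·N(d₁) − D·e^(−rT)·N(d₂)
   = 472.0518·0.859489 − 407.9933·0.703002·0.341991 = 307.633414
B₀ = V₀ − E₀ = 472.0518 − 307.633414 = 164.418386
spread = −(1/T)·ln(B₀/D) − r = −(1/9.1294)·ln(164.418386/407.9933) − 0.0386 = 0.06095051
in basis points: 0.06095051 × 10⁴ = 609.5051 bp

spread=609.5051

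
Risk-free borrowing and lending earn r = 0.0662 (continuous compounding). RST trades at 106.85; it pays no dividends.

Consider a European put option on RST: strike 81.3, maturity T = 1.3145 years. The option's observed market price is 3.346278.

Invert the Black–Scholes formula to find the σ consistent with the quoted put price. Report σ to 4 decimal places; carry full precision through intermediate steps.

sigma = 0.3417

At σ = 0.3417 the Black–Scholes value reproduces the quote:
σ√T = 0.3417·√1.3145 = 0.391765
d₁ = (ln(S/K) + (r+σ²/2)T) / (σ√T) = (ln(106.85/81.3) + (0.0662+0.3417²/2)·1.3145) / 0.391765 = (0.273280 + 0.163760) / 0.391765 = 1.115567
d₂ = d₁ − σ√T = 1.115567 − 0.391765 = 0.723802
e^{−rT} = 0.916659
N(−d₁) = 0.132304,  N(−d₂) = 0.234594
V = K·e^{−rT}·N(−d₂) − S·N(−d₁) = 17.482941 − 14.136663 = 3.346278 (matching the quote); vega is positive throughout, so no other σ reproduces this price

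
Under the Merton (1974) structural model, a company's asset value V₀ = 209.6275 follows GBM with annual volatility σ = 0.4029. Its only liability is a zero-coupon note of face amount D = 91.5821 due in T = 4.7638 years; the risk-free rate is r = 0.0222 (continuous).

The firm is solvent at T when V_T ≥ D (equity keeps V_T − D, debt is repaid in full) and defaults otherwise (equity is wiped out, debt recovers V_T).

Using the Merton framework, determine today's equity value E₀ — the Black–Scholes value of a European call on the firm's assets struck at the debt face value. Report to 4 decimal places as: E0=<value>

E0=135.2650

Equity is a call on the firm's assets struck at D = 91.5821:
d₁ = [ln(V₀/D) + (r + σ²/2)T] / (σ√T)
   = [ln(209.6275/91.5821) + (0.0222 + 0.5·0.4029²)·4.7638] / (0.4029·√4.7638)
   = [0.828096 + 0.492406] / 0.879375 = 1.501638
d₂ = d₁ − σ√T = 1.501638 − 0.879375 = 0.622263
N(d₁) = 0.933405,  N(d₂) = 0.733116,  e^(−rT) = 0.899644
E₀ = V₀·N(d₁) − D·e^(−rT)·N(d₂)
   = 209.6275·0.933405 − 91.5821·0.899644·0.733116 = 135.264968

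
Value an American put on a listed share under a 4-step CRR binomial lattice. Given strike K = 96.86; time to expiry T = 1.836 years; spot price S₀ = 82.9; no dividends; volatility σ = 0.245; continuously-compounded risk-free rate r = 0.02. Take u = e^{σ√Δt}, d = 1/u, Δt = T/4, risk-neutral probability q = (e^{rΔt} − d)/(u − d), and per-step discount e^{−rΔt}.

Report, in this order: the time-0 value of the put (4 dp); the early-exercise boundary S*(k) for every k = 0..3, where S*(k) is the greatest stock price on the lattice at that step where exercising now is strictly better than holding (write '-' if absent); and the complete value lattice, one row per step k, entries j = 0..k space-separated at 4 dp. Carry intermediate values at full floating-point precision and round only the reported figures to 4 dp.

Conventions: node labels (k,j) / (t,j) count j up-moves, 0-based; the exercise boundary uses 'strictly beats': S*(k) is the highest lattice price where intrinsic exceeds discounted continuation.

Δt=0.45900  u=1.18056  d=0.84706  q=0.48625  discount=0.99086
step 4 (expiry): payoffs max(K−S,0) = 54.1817 37.3787 13.9600 0.0000 0.0000
step 3: (k=3,j=0): S=50.3841, K−S=46.4759, hold=45.5908 ⇒ V=46.4759 exercise | (k=3,j=1): S=70.2211, K−S=26.6389, hold=25.7538 ⇒ V=26.6389 exercise | (k=3,j=2): S=97.8682, K−S=0.0000, hold=7.1064 ⇒ V=7.1064 continue | (k=3,j=3): S=136.4003, K−S=0.0000, hold=0.0000 ⇒ V=0.0000 continue  boundary S*=70.2211
step 2: (k=2,j=0): S=59.4813, K−S=37.3787, hold=36.4936 ⇒ V=37.3787 exercise | (k=2,j=1): S=82.9000, K−S=13.9600, hold=16.9846 ⇒ V=16.9846 continue | (k=2,j=2): S=115.5390, K−S=0.0000, hold=3.6175 ⇒ V=3.6175 continue  boundary S*=59.4813
step 1: (k=1,j=0): S=70.2211, K−S=26.6389, hold=27.2111 ⇒ V=27.2111 continue | (k=1,j=1): S=97.8682, K−S=0.0000, hold=10.3890 ⇒ V=10.3890 continue  boundary S*=-
step 0: (k=0,j=0): S=82.9000, K−S=13.9600, hold=18.8574 ⇒ V=18.8574 continue  boundary S*=-

price = 18.8574
boundary = - - 59.4813 70.2211
tree:
18.8574
27.2111 10.3890
37.3787 16.9846 3.6175
46.4759 26.6389 7.1064 0.0000
54.1817 37.3787 13.9600 0.0000 0.0000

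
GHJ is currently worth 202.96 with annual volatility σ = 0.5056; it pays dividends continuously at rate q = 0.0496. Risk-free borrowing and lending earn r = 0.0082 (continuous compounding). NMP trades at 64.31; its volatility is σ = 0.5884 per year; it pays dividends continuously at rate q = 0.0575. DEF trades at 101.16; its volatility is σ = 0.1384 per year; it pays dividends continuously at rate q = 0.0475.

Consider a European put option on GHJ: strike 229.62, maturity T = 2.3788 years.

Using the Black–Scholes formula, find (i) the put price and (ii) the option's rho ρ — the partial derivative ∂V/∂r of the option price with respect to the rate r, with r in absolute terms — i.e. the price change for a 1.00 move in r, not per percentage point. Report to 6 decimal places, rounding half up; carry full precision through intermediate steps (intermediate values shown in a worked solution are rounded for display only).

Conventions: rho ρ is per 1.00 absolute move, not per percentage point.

price = 86.266669
ρ = -401.746378

σ√T = 0.5056·√2.3788 = 0.779805
d₁ = (ln(S/K) + (r−q+σ²/2)T) / (σ√T) = (ln(202.96/229.62) + (0.0082−0.0496+0.5056²/2)·2.3788) / 0.779805 = (-0.123417 + 0.205566) / 0.779805 = 0.105345
d₂ = d₁ − σ√T = 0.105345 − 0.779805 = -0.674460
e^{−rT} = 0.980683
e^{−qT} = 0.888706
N(−d₁) = 0.458051,  N(−d₂) = 0.749990
Put price V = K·e^{−rT}·N(−d₂) − S·e^{−qT}·N(−d₁) = 168.886152 − 82.619483 = 86.266669
ρ = −K·T·e^{−rT}·N(−d₂) = -401.746378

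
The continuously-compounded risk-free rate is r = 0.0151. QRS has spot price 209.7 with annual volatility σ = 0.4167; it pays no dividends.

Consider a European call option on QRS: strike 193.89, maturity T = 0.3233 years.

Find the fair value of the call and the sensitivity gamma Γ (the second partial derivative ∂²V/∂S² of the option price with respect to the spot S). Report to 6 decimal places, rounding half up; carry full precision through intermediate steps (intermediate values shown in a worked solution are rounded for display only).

σ√T = 0.4167·√0.3233 = 0.236933
d₁ = (ln(S/K) + (r+σ²/2)T) / (σ√T) = (ln(209.7/193.89) + (0.0151+0.4167²/2)·0.3233) / 0.236933 = (0.078387 + 0.032951) / 0.236933 = 0.469910
d₂ = d₁ − σ√T = 0.469910 − 0.236933 = 0.232977
e^{−rT} = 0.995130
N(d₁) = 0.680791,  N(d₂) = 0.592110
Call price V = S·N(d₁) − K·e^{−rT}·N(d₂) = 142.761771 − 114.245194 = 28.516577
φ(d₁) = (1/√(2π))·e^{−d₁²/2} = 0.357240
Γ = φ(d₁) / (S·σ·√T) = 0.007190

price = 28.516577
Γ = 0.007190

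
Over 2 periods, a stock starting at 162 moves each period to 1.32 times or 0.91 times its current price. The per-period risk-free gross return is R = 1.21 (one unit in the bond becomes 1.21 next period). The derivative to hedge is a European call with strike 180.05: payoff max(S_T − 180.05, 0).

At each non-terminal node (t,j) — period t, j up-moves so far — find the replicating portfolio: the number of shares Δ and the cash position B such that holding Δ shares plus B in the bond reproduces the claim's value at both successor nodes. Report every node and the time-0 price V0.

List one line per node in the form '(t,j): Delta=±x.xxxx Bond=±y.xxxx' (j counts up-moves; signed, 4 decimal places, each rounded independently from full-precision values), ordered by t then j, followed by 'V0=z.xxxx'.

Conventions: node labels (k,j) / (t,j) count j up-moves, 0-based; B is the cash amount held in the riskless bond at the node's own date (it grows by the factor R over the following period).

Since d<R<u, set p* = (R−d)/(u−d) = 0.7317; price each node as the discounted p*-expectation of its children.
Expiry values: V(2,0)=0.0000, V(2,1)=14.5444, V(2,2)=102.2188
  t=1,j=0: stock 147.4200 → up 194.5944 (V=14.5444), down 134.1522 (V=0.0000). Price 8.7952; hedge Δ=0.2406, bond B=-26.6789.
  t=1,j=1: stock 213.8400 → up 282.2688 (V=102.2188), down 194.5944 (V=14.5444). Price 65.0383; hedge Δ=1.0000, bond B=-148.8017.
  t=0,j=0: stock 162.0000 → up 213.8400 (V=65.0383), down 147.4200 (V=8.7952). Price 41.2799; hedge Δ=0.8468, bond B=-95.8984.
Check: Δ(0,0)·S0 + B(0,0) = 41.2799 = V0.

(0,0): Delta=0.8468 Bond=-95.8984
(1,0): Delta=0.2406 Bond=-26.6789
(1,1): Delta=1.0000 Bond=-148.8017
V0=41.2799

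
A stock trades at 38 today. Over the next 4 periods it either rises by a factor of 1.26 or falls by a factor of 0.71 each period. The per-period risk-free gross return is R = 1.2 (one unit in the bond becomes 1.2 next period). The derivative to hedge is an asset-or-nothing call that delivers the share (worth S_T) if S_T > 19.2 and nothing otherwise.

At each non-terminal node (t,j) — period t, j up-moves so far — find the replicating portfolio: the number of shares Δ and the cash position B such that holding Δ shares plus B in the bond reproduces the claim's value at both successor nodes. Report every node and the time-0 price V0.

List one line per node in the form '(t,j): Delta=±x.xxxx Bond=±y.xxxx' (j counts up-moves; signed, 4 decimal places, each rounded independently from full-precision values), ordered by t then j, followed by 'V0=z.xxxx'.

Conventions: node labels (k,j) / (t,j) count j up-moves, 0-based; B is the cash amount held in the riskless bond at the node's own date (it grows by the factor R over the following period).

(0,0): Delta=1.0148 Bond=-0.6022
(1,0): Delta=1.1517 Bond=-4.4162
(1,1): Delta=1.0054 Bond=-0.2704
(2,0): Delta=2.1430 Bond=-24.2889
(2,1): Delta=1.0833 Bond=-2.9742
(2,2): Delta=1.0000 Bond=0.0000
(3,0): Delta=0.0000 Bond=0.0000
(3,1): Delta=2.2909 Bond=-32.7157
(3,2): Delta=1.0000 Bond=0.0000
(3,3): Delta=1.0000 Bond=0.0000
V0=37.9611

Risk-neutral probability p* = (R−d)/(u−d) = (1.2−0.71)/(1.26−0.71) = 0.8909.
At maturity the claim pays: V(4,0)=0.0000, V(4,1)=0.0000, V(4,2)=30.4117, V(4,3)=53.9701, V(4,4)=95.7780
Node (3,0) S=13.6006: V=(p*·0.0000+(1−p*)·0.0000)/1.2=0.0000; Δ=(0.0000−0.0000)/(17.1368−9.6564)=0.0000; B=V−Δ·S=0.0000
Node (3,1) S=24.1363: V=(p*·30.4117+(1−p*)·0.0000)/1.2=22.5784; Δ=(30.4117−0.0000)/(30.4117−17.1368)=2.2909; B=V−Δ·S=-32.7157
Node (3,2) S=42.8334: V=(p*·53.9701+(1−p*)·30.4117)/1.2=42.8334; Δ=(53.9701−30.4117)/(53.9701−30.4117)=1.0000; B=V−Δ·S=0.0000
Node (3,3) S=76.0143: V=(p*·95.7780+(1−p*)·53.9701)/1.2=76.0143; Δ=(95.7780−53.9701)/(95.7780−53.9701)=1.0000; B=V−Δ·S=0.0000
Node (2,0) S=19.1558: V=(p*·22.5784+(1−p*)·0.0000)/1.2=16.7628; Δ=(22.5784−0.0000)/(24.1363−13.6006)=2.1430; B=V−Δ·S=-24.2889
Node (2,1) S=33.9948: V=(p*·42.8334+(1−p*)·22.5784)/1.2=33.8532; Δ=(42.8334−22.5784)/(42.8334−24.1363)=1.0833; B=V−Δ·S=-2.9742
Node (2,2) S=60.3288: V=(p*·76.0143+(1−p*)·42.8334)/1.2=60.3288; Δ=(76.0143−42.8334)/(76.0143−42.8334)=1.0000; B=V−Δ·S=0.0000
Node (1,0) S=26.9800: V=(p*·33.8532+(1−p*)·16.7628)/1.2=26.6573; Δ=(33.8532−16.7628)/(33.9948−19.1558)=1.1517; B=V−Δ·S=-4.4162
Node (1,1) S=47.8800: V=(p*·60.3288+(1−p*)·33.8532)/1.2=47.8671; Δ=(60.3288−33.8532)/(60.3288−33.9948)=1.0054; B=V−Δ·S=-0.2704
Node (0,0) S=38.0000: V=(p*·47.8671+(1−p*)·26.6573)/1.2=37.9611; Δ=(47.8671−26.6573)/(47.8800−26.9800)=1.0148; B=V−Δ·S=-0.6022
As a check, the time-0 holding Δ(0,0)·S0 + B(0,0) comes to 37.9611 — exactly V0.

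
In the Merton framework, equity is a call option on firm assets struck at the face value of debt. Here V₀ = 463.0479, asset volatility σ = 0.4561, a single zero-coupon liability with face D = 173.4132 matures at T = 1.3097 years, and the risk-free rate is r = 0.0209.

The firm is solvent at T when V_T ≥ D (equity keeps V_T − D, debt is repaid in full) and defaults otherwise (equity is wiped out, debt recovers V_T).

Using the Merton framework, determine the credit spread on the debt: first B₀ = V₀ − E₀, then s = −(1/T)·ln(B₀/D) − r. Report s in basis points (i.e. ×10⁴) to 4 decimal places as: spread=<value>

With assets at 463.0479 and a single debt payment of 173.4132 at 1.3097 years:
d₁ = [ln(V₀/D) + (r + σ²/2)T] / (σ√T)
   = [ln(463.0479/173.4132) + (0.0209 + 0.5·0.4561²)·1.3097] / (0.4561·√1.3097)
   = [0.982153 + 0.163599] / 0.521971 = 2.195052
d₂ = d₁ − σ√T = 2.195052 − 0.521971 = 1.673082
N(d₁) = 0.985920,  N(d₂) = 0.952844,  e^(−rT) = 0.972999
E₀ = V₀·N(d₁) − D·e^(−rT)·N(d₂)
   = 463.0479·0.985920 − 173.4132·0.972999·0.952844 = 295.754038
B₀ = V₀ − E₀ = 463.0479 − 295.754038 = 167.293862
spread = −(1/T)·ln(B₀/D) − r = −(1/1.3097)·ln(167.293862/173.4132) − 0.0209 = 0.00653015
in basis points: 0.00653015 × 10⁴ = 65.3015 bp

spread=65.3015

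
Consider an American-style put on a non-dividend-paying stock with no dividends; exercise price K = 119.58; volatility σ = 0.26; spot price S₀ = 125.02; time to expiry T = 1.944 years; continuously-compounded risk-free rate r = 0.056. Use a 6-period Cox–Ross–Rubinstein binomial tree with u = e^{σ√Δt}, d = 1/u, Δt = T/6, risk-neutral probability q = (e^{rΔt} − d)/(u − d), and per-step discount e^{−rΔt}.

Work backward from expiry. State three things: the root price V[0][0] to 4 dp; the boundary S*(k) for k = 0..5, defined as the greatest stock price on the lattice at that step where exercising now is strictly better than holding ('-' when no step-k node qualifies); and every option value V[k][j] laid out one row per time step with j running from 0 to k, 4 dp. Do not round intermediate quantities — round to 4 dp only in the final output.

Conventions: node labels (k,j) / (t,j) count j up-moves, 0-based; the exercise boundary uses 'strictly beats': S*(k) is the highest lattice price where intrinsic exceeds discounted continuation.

Δt=0.32400, u=1.15951, d=0.86244, q=0.52470, disc=e^(-rΔt)=0.98202
k=6 terminal: V=max(K-S,0) → 68.1354 50.4150 26.5907 0.0000 0.0000 0.0000 0.0000
k=5: j=0 S=59.6504 intr=59.9296 cont=57.7795 V=59.9296[EX]; j=1 S=80.1973 intr=39.3827 cont=37.2326 V=39.3827[EX]; j=2 S=107.8217 intr=11.7583 cont=12.4112 V=12.4112[hold]; j=3 S=144.9615 intr=0.0000 cont=0.0000 V=0.0000[hold]; j=4 S=194.8943 intr=0.0000 cont=0.0000 V=0.0000[hold]; j=5 S=262.0268 intr=0.0000 cont=0.0000 V=0.0000[hold]  S*(5)=80.1973
k=4: j=0 S=69.1650 intr=50.4150 cont=48.2649 V=50.4150[EX]; j=1 S=92.9893 intr=26.5907 cont=24.7770 V=26.5907[EX]; j=2 S=125.0200 intr=0.0000 cont=5.7930 V=5.7930[hold]; j=3 S=168.0838 intr=0.0000 cont=0.0000 V=0.0000[hold]; j=4 S=225.9813 intr=0.0000 cont=0.0000 V=0.0000[hold]  S*(4)=92.9893
k=3: j=0 S=80.1973 intr=39.3827 cont=37.2326 V=39.3827[EX]; j=1 S=107.8217 intr=11.7583 cont=15.3962 V=15.3962[hold]; j=2 S=144.9615 intr=0.0000 cont=2.7039 V=2.7039[hold]; j=3 S=194.8943 intr=0.0000 cont=0.0000 V=0.0000[hold]  S*(3)=80.1973
k=2: j=0 S=92.9893 intr=26.5907 cont=26.3151 V=26.5907[EX]; j=1 S=125.0200 intr=0.0000 cont=8.5794 V=8.5794[hold]; j=2 S=168.0838 intr=0.0000 cont=1.2620 V=1.2620[hold]  S*(2)=92.9893
k=1: j=0 S=107.8217 intr=11.7583 cont=16.8319 V=16.8319[hold]; j=1 S=144.9615 intr=0.0000 cont=4.6547 V=4.6547[hold]  S*(1)=-
k=0: j=0 S=125.0200 intr=0.0000 cont=10.2548 V=10.2548[hold]  S*(0)=-

price = 10.2548
boundary = - - 92.9893 80.1973 92.9893 80.1973
tree:
10.2548
16.8319 4.6547
26.5907 8.5794 1.2620
39.3827 15.3962 2.7039 0.0000
50.4150 26.5907 5.7930 0.0000 0.0000
59.9296 39.3827 12.4112 0.0000 0.0000 0.0000
68.1354 50.4150 26.5907 0.0000 0.0000 0.0000 0.0000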